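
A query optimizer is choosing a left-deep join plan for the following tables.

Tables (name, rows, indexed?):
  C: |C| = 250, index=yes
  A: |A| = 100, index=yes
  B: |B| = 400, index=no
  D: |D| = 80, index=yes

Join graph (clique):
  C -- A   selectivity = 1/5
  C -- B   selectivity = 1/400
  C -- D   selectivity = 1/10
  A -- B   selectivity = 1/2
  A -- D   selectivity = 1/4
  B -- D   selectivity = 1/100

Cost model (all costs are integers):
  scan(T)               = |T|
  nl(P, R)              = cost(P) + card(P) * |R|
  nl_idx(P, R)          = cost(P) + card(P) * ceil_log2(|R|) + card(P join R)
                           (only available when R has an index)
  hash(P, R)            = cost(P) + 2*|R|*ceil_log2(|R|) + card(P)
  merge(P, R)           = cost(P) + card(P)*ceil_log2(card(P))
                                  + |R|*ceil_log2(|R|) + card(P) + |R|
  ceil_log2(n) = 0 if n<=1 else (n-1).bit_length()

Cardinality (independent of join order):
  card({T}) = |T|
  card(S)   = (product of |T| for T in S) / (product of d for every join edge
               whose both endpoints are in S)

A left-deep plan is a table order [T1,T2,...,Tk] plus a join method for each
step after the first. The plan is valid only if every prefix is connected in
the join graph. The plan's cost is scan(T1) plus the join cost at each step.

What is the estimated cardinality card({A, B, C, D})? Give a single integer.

50

Tables in S: A(100), B(400), C(250), D(80)
Edges inside S: C-A(d=5), C-B(d=400), C-D(d=10), A-B(d=2), A-D(d=4), B-D(d=100)
numerator = 100 * 400 * 250 * 80 = 800000000
denominator = 5 * 400 * 10 * 2 * 4 * 100 = 16000000
card(S) = 800000000 / 16000000 = 50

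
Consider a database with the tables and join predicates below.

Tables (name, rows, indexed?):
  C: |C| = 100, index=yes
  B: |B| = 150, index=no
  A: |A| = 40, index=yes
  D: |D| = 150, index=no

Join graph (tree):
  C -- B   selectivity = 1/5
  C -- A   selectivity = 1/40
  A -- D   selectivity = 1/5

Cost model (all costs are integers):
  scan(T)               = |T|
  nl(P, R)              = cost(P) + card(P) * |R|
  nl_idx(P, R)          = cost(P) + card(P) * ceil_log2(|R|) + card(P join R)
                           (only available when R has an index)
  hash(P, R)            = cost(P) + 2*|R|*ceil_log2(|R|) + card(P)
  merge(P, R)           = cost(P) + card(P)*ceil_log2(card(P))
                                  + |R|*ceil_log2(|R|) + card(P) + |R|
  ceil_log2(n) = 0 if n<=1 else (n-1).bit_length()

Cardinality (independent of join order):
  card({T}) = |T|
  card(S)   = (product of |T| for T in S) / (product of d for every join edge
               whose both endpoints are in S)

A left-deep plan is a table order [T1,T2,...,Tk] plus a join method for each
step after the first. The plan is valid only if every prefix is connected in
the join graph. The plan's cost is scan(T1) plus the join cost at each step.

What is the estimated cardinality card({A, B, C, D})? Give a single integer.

Tables in S: A(40), B(150), C(100), D(150)
Edges inside S: C-B(d=5), C-A(d=40), A-D(d=5)
numerator = 40 * 150 * 100 * 150 = 90000000
denominator = 5 * 40 * 5 = 1000
card(S) = 90000000 / 1000 = 90000

90000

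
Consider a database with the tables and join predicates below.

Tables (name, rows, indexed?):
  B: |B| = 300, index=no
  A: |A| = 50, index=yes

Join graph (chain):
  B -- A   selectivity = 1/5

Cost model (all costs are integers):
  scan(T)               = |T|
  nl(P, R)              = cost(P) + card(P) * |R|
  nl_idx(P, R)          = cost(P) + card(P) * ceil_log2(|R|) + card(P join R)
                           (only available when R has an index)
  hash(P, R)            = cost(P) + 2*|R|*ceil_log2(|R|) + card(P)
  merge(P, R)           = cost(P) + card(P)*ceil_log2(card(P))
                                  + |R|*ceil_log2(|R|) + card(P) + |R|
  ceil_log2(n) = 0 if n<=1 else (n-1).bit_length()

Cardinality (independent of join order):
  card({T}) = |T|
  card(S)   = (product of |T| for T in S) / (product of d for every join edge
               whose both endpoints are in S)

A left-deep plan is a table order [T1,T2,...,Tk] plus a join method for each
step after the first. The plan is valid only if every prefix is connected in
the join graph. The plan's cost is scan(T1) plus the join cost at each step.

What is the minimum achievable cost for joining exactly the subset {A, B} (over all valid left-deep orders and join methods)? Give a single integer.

Selinger DP over subsets of {A,B}:
  {B}: scan cost=300, card=300
  {A}: scan cost=50, card=50
  {AB}: card=3000; try (A,hash)→1200, (B,merge)→3400, (A,merge)→3650, (A,nl_idx)→5100, (B,hash)→5500, (B,nl)→15050 …(+1); best=1200 via (A,hash)

1200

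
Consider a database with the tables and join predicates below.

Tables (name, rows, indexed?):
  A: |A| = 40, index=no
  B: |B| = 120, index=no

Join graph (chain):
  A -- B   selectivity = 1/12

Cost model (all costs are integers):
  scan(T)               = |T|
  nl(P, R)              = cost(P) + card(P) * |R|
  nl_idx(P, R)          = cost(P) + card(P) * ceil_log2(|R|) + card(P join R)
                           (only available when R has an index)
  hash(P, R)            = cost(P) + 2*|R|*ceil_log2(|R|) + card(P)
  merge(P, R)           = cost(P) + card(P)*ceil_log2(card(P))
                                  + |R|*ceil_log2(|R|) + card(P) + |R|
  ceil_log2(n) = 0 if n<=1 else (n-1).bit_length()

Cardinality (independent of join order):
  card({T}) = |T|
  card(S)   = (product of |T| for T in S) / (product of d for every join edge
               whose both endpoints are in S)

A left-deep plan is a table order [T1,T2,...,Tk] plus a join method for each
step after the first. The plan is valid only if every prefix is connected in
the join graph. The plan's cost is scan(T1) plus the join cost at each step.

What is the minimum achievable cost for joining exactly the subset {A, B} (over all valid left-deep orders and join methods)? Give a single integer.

Selinger DP over subsets of {A,B}:
  {A}: scan cost=40, card=40
  {B}: scan cost=120, card=120
  {AB}: card=400; try (A,hash)→720, (B,merge)→1280, (A,merge)→1360, (B,hash)→1760, (B,nl)→4840, (A,nl)→4920; best=720 via (A,hash)

720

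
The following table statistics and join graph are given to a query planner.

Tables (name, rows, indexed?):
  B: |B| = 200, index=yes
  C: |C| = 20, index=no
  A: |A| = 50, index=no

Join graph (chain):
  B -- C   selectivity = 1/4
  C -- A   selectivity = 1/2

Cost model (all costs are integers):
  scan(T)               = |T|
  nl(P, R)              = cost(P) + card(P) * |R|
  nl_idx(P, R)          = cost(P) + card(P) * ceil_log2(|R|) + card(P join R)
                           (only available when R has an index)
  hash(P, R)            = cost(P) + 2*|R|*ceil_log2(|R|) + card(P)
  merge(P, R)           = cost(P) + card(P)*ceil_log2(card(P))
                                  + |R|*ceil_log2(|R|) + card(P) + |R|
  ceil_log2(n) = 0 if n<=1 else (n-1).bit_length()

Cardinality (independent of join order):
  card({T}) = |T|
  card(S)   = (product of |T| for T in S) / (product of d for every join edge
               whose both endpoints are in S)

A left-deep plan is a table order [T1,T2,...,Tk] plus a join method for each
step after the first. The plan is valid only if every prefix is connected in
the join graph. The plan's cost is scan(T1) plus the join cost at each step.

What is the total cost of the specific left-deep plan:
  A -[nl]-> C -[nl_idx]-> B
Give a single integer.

step 1: scan A: cost=50, card=50
step 2: join C via nl
    card(P join C) = 50*20/(2) = 500
    cost = 50 + 50*20 = 1050
step 3: join B via nl_idx
    card(P join B) = 500*200/(4) = 25000
    cost = 1050 + 500*8 + 25000 = 30050

30050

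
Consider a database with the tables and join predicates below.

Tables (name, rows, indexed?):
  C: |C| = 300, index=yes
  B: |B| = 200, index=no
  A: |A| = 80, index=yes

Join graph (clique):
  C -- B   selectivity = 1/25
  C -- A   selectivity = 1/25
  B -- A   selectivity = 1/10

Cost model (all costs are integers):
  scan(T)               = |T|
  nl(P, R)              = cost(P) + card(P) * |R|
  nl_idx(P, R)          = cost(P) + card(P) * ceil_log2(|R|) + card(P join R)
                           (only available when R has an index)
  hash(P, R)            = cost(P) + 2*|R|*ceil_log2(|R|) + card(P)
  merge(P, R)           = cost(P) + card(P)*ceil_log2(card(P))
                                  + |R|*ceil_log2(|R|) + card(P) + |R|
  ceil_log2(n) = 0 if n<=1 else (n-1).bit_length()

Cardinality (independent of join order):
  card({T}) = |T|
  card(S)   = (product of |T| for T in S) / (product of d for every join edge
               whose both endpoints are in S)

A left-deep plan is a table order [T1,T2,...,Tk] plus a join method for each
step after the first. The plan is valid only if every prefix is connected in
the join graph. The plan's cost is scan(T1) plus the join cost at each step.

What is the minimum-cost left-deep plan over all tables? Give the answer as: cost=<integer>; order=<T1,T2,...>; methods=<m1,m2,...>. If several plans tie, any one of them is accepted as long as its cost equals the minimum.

cost=5880; order=C,A,B; methods=hash,hash

Selinger DP (subsets sized 1..n):
  {C}: scan cost=300, card=300
  {B}: scan cost=200, card=200
  {A}: scan cost=80, card=80
  {BC}: card=2400; try (B,hash)→3800, (C,nl_idx)→4400, (C,merge)→5000, (B,merge)→5100, (C,hash)→5800, (C,nl)→60200 …(+1); best=3800 via (B,hash)
  {AC}: card=960; try (A,hash)→1720, (C,nl_idx)→1760, (A,nl_idx)→3360, (C,merge)→3720, (A,merge)→3940, (C,hash)→5560 …(+2); best=1720 via (A,hash)
  {AB}: card=1600; try (A,hash)→1520, (B,merge)→2520, (A,merge)→2640, (A,nl_idx)→3200, (B,hash)→3360, (B,nl)→16080 …(+1); best=1520 via (A,hash)
  {ABC}: card=768; try (B,hash)→5880, (A,hash)→7320, (C,hash)→8520, (B,merge)→14080, (C,nl_idx)→16688, (A,nl_idx)→21368 …(+5); best=5880 via (B,hash)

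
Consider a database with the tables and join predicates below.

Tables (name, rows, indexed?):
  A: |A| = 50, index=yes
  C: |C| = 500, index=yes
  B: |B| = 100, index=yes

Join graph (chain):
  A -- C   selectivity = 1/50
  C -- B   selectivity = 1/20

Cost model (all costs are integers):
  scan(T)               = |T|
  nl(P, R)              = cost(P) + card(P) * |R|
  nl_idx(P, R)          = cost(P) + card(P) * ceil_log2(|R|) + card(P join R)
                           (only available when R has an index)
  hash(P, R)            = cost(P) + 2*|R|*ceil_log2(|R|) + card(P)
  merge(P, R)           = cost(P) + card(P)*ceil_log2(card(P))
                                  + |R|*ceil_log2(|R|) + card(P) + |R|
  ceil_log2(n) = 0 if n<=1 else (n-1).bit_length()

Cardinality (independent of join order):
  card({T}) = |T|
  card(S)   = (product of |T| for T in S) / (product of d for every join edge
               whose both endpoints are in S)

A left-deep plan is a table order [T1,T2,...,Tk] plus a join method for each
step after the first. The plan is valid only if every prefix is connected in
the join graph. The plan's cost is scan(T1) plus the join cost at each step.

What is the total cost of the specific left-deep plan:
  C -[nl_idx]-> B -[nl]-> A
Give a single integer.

step 1: scan C: cost=500, card=500
step 2: join B via nl_idx
    card(P join B) = 500*100/(20) = 2500
    cost = 500 + 500*7 + 2500 = 6500
step 3: join A via nl
    card(P join A) = 2500*50/(50) = 2500
    cost = 6500 + 2500*50 = 131500

131500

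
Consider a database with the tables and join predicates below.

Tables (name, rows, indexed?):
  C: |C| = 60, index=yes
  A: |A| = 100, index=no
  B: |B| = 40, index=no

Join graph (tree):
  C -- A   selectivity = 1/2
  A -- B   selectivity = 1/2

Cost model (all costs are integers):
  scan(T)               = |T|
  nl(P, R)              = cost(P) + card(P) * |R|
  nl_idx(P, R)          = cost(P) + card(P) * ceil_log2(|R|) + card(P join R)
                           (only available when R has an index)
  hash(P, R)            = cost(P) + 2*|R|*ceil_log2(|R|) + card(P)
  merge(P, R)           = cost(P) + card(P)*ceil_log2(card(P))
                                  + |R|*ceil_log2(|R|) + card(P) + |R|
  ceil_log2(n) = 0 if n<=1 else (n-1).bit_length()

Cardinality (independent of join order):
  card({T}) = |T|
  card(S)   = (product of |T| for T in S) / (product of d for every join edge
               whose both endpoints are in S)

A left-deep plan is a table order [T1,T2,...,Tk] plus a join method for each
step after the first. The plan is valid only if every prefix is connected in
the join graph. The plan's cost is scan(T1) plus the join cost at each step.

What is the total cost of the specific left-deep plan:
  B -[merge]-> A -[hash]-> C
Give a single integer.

step 1: scan B: cost=40, card=40
step 2: join A via merge
    card(P join A) = 40*100/(2) = 2000
    cost = 40 + 40*6 + 100*7 + 40 + 100 = 1120
step 3: join C via hash
    card(P join C) = 2000*60/(2) = 60000
    cost = 1120 + 2*60*6 + 2000 = 3840

3840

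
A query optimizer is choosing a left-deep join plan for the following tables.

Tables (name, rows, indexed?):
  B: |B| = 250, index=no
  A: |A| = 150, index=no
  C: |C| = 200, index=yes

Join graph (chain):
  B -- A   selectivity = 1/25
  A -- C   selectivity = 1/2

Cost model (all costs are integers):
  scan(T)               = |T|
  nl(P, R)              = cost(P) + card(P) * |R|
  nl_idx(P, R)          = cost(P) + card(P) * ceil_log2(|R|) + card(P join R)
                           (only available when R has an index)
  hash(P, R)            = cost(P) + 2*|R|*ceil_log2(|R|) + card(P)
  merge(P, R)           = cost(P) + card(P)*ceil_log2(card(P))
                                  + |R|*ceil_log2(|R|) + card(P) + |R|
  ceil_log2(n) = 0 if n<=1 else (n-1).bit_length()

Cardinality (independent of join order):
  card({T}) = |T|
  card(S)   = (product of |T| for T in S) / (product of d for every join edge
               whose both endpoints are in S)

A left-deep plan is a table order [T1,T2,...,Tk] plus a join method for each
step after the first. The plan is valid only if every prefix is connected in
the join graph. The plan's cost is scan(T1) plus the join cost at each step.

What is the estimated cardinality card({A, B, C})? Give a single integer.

Tables in S: A(150), B(250), C(200)
Edges inside S: B-A(d=25), A-C(d=2)
numerator = 150 * 250 * 200 = 7500000
denominator = 25 * 2 = 50
card(S) = 7500000 / 50 = 150000

150000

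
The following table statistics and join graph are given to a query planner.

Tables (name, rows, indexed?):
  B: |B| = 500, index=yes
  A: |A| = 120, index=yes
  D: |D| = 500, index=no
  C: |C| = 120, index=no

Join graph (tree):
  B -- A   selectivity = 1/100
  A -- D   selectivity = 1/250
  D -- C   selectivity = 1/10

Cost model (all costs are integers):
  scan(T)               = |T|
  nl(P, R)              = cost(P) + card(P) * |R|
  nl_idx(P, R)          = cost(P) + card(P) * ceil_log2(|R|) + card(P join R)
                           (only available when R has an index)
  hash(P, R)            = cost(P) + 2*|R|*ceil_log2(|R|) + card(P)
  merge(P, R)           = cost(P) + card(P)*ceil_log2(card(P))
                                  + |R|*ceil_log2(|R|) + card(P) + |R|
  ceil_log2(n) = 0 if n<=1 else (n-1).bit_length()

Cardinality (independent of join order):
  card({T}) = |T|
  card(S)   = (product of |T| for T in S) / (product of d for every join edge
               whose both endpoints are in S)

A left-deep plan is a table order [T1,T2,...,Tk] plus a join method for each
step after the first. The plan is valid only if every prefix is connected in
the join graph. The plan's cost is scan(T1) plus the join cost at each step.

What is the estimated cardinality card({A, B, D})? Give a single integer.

1200

Tables in S: A(120), B(500), D(500)
Edges inside S: B-A(d=100), A-D(d=250)
numerator = 120 * 500 * 500 = 30000000
denominator = 100 * 250 = 25000
card(S) = 30000000 / 25000 = 1200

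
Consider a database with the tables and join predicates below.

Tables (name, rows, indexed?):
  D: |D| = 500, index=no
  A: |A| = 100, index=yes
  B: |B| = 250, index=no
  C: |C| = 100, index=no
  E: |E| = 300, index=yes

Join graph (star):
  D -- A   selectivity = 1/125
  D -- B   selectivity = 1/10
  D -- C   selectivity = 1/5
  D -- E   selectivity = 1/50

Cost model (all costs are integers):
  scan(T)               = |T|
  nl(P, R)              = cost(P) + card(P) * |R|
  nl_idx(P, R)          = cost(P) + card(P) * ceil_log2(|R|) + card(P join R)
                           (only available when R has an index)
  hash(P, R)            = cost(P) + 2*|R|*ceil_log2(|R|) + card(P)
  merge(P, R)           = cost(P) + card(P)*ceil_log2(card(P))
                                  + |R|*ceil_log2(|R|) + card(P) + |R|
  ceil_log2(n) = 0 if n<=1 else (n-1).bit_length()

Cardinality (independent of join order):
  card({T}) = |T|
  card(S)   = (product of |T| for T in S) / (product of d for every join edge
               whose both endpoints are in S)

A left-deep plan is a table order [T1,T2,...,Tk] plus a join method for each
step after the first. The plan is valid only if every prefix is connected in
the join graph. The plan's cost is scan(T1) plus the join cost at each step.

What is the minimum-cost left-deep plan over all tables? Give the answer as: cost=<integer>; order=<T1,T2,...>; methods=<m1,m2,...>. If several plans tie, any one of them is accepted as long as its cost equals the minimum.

cost=64000; order=D,A,E,C,B; methods=hash,hash,hash,hash

Selinger DP (subsets sized 1..n):
  {D}: scan cost=500, card=500
  {A}: scan cost=100, card=100
  {B}: scan cost=250, card=250
  {C}: scan cost=100, card=100
  {E}: scan cost=300, card=300
  {AD}: card=400; try (A,hash)→2400, (A,nl_idx)→4400, (D,merge)→5900, (A,merge)→6300, (D,hash)→9200, (D,nl)→50100 …(+1); best=2400 via (A,hash)
  {BD}: card=12500; try (B,hash)→5000, (D,merge)→7500, (B,merge)→7750, (D,hash)→9500, (D,nl)→125250, (B,nl)→125500; best=5000 via (B,hash)
  {CD}: card=10000; try (C,hash)→2400, (D,merge)→5900, (C,merge)→6300, (D,hash)→9200, (D,nl)→50100, (C,nl)→50500; best=2400 via (C,hash)
  {DE}: card=3000; try (E,hash)→6400, (E,nl_idx)→8000, (D,merge)→8300, (E,merge)→8500, (D,hash)→9600, (D,nl)→150300 …(+1); best=6400 via (E,hash)
  {ABD}: card=10000; try (B,hash)→6800, (B,merge)→8650, (A,hash)→18900, (B,nl)→102400, (A,nl_idx)→102500, (A,merge)→193300 …(+1); best=6800 via (B,hash)
  {ACD}: card=8000; try (C,hash)→4200, (C,merge)→7200, (A,hash)→13800, (C,nl)→42400, (A,nl_idx)→80400, (A,merge)→153200 …(+1); best=4200 via (C,hash)
  {ADE}: card=2400; try (E,hash)→8200, (E,nl_idx)→8400, (E,merge)→9400, (A,hash)→10800, (A,nl_idx)→29800, (A,merge)→46200 …(+2); best=8200 via (E,hash)
  {BCD}: card=250000; try (B,hash)→16400, (C,hash)→18900, (B,merge)→154650, (C,merge)→193300, (C,nl)→1255000, (B,nl)→2502400; best=16400 via (B,hash)
  {BDE}: card=75000; try (B,hash)→13400, (E,hash)→22900, (B,merge)→47650, (E,nl_idx)→192500, (E,merge)→195500, (B,nl)→756400 …(+1); best=13400 via (B,hash)
  {CDE}: card=60000; try (C,hash)→10800, (E,hash)→17800, (C,merge)→46200, (E,nl_idx)→152400, (E,merge)→155400, (C,nl)→306400 …(+1); best=10800 via (C,hash)
  {ABCD}: card=200000; try (B,hash)→16200, (C,hash)→18200, (B,merge)→118450, (C,merge)→157600, (A,hash)→267800, (C,nl)→1006800 …(+4); best=16200 via (B,hash)
  {ABDE}: card=60000; try (B,hash)→14600, (E,hash)→22200, (B,merge)→41650, (A,hash)→89800, (E,nl_idx)→156800, (E,merge)→159800 …(+5); best=14600 via (B,hash)
  {ACDE}: card=48000; try (C,hash)→12000, (E,hash)→17600, (C,merge)→40200, (A,hash)→72200, (E,merge)→119200, (E,nl_idx)→124200 …(+5); best=12000 via (C,hash)
  {BCDE}: card=1500000; try (B,hash)→74800, (C,hash)→89800, (E,hash)→271800, (B,merge)→1033050, (C,merge)→1364200, (E,nl_idx)→3766400 …(+4); best=74800 via (B,hash)
  {ABCDE}: card=1200000; try (B,hash)→64000, (C,hash)→76000, (E,hash)→221600, (B,merge)→830250, (C,merge)→1035400, (A,hash)→1576200 …(+8); best=64000 via (B,hash)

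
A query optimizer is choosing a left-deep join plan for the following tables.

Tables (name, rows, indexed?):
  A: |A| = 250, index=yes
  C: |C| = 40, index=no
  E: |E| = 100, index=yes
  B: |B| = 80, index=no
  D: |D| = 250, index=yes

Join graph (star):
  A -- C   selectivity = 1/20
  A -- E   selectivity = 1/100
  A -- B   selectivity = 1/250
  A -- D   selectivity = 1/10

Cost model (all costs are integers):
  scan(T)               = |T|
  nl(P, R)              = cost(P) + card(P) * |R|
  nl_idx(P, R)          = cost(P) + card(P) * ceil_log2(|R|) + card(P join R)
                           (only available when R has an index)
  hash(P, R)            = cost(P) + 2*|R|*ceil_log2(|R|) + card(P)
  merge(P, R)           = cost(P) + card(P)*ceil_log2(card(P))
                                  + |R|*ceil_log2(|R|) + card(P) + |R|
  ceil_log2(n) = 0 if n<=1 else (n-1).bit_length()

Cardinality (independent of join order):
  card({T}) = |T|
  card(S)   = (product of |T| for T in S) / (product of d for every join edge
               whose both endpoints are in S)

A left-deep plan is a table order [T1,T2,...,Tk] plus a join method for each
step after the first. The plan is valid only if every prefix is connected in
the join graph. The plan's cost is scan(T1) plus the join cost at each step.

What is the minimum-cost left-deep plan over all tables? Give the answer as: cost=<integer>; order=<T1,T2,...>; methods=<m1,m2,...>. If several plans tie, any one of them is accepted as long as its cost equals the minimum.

Selinger DP (subsets sized 1..n):
  {A}: scan cost=250, card=250
  {C}: scan cost=40, card=40
  {E}: scan cost=100, card=100
  {B}: scan cost=80, card=80
  {D}: scan cost=250, card=250
  {AC}: card=500; try (A,nl_idx)→860, (C,hash)→980, (A,merge)→2570, (C,merge)→2780, (A,hash)→4080, (A,nl)→10040 …(+1); best=860 via (A,nl_idx)
  {AE}: card=250; try (A,nl_idx)→1150, (E,hash)→1900, (E,nl_idx)→2250, (A,merge)→3150, (E,merge)→3300, (A,hash)→4200 …(+2); best=1150 via (A,nl_idx)
  {AB}: card=80; try (A,nl_idx)→800, (B,hash)→1620, (A,merge)→2970, (B,merge)→3140, (A,hash)→4160, (A,nl)→20080 …(+1); best=800 via (A,nl_idx)
  {AD}: card=6250; try (D,hash)→4500, (A,hash)→4500, (D,merge)→4750, (A,merge)→4750, (D,nl_idx)→8500, (A,nl_idx)→8500 …(+2); best=4500 via (D,hash)
  {ACE}: card=500; try (C,hash)→1880, (E,hash)→2760, (C,merge)→3680, (E,nl_idx)→4860, (E,merge)→6660, (C,nl)→11150 …(+1); best=1880 via (C,hash)
  {ABC}: card=160; try (C,hash)→1360, (C,merge)→1720, (B,hash)→2480, (C,nl)→4000, (B,merge)→6500, (B,nl)→40860; best=1360 via (C,hash)
  {ACD}: card=12500; try (D,hash)→5360, (D,merge)→8110, (C,hash)→11230, (D,nl_idx)→17360, (C,merge)→92280, (D,nl)→125860 …(+1); best=5360 via (D,hash)
  {ABE}: card=80; try (E,nl_idx)→1440, (E,merge)→2240, (E,hash)→2280, (B,hash)→2520, (B,merge)→4040, (E,nl)→8800 …(+1); best=1440 via (E,nl_idx)
  {ADE}: card=6250; try (D,hash)→5400, (D,merge)→5650, (D,nl_idx)→9400, (E,hash)→12150, (E,nl_idx)→54500, (D,nl)→63650 …(+2); best=5400 via (D,hash)
  {ABD}: card=2000; try (D,nl_idx)→3440, (D,merge)→3690, (D,hash)→4880, (B,hash)→11870, (D,nl)→20800, (B,merge)→92640 …(+1); best=3440 via (D,nl_idx)
  {ABCE}: card=160; try (C,hash)→2000, (C,merge)→2360, (E,nl_idx)→2640, (E,hash)→2920, (B,hash)→3500, (E,merge)→3600 …(+4); best=2000 via (C,hash)
  {ACDE}: card=12500; try (D,hash)→6380, (D,merge)→9130, (C,hash)→12130, (D,nl_idx)→18380, (E,hash)→19260, (C,merge)→93180 …(+5); best=6380 via (D,hash)
  {ABCD}: card=4000; try (D,merge)→5050, (D,hash)→5520, (C,hash)→5920, (D,nl_idx)→6640, (B,hash)→18980, (C,merge)→27720 …(+4); best=5050 via (D,merge)
  {ABDE}: card=2000; try (D,nl_idx)→4080, (D,merge)→4330, (D,hash)→5520, (E,hash)→6840, (B,hash)→12770, (E,nl_idx)→19440 …(+5); best=4080 via (D,nl_idx)
  {ABCDE}: card=4000; try (D,merge)→5690, (D,hash)→6160, (C,hash)→6560, (D,nl_idx)→7280, (E,hash)→10450, (B,hash)→20000 …(+8); best=5690 via (D,merge)

cost=5690; order=B,A,E,C,D; methods=nl_idx,nl_idx,hash,merge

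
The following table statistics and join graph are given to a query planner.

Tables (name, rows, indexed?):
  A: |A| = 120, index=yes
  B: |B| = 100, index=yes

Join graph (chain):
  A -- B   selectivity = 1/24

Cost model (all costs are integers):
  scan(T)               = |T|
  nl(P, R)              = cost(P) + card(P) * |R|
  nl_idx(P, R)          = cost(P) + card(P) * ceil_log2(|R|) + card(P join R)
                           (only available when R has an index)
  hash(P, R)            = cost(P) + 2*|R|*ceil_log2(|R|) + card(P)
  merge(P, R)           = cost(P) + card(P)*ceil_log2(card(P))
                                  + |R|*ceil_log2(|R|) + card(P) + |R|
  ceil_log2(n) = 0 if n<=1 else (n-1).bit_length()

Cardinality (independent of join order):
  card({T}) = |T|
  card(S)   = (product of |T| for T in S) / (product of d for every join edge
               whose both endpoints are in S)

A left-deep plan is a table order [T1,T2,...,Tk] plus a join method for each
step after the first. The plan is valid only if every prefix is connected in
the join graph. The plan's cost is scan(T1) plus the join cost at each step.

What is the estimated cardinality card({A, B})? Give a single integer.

500

Tables in S: A(120), B(100)
Edges inside S: A-B(d=24)
numerator = 120 * 100 = 12000
denominator = 24 = 24
card(S) = 12000 / 24 = 500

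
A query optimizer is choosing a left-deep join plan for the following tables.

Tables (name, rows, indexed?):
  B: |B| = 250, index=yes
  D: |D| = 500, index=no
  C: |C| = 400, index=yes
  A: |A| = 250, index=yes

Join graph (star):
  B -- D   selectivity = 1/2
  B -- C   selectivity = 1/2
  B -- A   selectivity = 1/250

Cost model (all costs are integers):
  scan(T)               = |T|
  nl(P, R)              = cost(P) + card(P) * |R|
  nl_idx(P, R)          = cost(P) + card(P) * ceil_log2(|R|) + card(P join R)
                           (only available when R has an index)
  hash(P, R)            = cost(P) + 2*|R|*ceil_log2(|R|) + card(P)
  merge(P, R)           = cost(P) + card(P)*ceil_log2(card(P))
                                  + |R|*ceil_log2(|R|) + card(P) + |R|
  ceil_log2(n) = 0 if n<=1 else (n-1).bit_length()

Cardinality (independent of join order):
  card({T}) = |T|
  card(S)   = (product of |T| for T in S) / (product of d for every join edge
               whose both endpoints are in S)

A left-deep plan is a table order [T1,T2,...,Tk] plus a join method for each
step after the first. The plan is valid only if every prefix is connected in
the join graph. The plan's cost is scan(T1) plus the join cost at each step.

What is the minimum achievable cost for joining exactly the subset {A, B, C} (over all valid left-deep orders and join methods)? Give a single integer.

Selinger DP over subsets of {A,B,C}:
  {B}: scan cost=250, card=250
  {C}: scan cost=400, card=400
  {A}: scan cost=250, card=250
  {BC}: card=50000; try (B,hash)→4800, (C,merge)→6500, (B,merge)→6650, (C,hash)→7700, (C,nl_idx)→52500, (B,nl_idx)→53600 …(+2); best=4800 via (B,hash)
  {AB}: card=250; try (B,nl_idx)→2500, (A,nl_idx)→2500, (B,hash)→4500, (A,hash)→4500, (B,merge)→4750, (A,merge)→4750 …(+2); best=2500 via (B,nl_idx)
  {ABC}: card=50000; try (C,merge)→8750, (C,hash)→9950, (C,nl_idx)→54750, (A,hash)→58800, (C,nl)→102500, (A,nl_idx)→454800 …(+2); best=8750 via (C,merge)

8750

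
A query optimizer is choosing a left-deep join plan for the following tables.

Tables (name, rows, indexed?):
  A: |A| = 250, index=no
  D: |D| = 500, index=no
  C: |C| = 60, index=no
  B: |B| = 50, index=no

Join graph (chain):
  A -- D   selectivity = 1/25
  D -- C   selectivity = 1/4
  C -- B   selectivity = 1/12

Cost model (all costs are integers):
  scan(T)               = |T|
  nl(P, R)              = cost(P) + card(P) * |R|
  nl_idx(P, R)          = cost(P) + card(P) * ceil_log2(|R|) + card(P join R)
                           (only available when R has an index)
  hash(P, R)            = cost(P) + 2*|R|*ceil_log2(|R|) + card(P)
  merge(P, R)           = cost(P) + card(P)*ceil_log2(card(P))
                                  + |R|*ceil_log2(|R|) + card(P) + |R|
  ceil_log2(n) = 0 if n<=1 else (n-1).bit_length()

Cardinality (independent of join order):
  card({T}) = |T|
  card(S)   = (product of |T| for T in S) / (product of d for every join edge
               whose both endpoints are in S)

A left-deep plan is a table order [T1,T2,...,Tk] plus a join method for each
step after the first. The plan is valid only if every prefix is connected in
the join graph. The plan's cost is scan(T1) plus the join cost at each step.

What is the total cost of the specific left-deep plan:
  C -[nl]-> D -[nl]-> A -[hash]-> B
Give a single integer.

1980660

step 1: scan C: cost=60, card=60
step 2: join D via nl
    card(P join D) = 60*500/(4) = 7500
    cost = 60 + 60*500 = 30060
step 3: join A via nl
    card(P join A) = 7500*250/(25) = 75000
    cost = 30060 + 7500*250 = 1905060
step 4: join B via hash
    card(P join B) = 75000*50/(12) = 312500
    cost = 1905060 + 2*50*6 + 75000 = 1980660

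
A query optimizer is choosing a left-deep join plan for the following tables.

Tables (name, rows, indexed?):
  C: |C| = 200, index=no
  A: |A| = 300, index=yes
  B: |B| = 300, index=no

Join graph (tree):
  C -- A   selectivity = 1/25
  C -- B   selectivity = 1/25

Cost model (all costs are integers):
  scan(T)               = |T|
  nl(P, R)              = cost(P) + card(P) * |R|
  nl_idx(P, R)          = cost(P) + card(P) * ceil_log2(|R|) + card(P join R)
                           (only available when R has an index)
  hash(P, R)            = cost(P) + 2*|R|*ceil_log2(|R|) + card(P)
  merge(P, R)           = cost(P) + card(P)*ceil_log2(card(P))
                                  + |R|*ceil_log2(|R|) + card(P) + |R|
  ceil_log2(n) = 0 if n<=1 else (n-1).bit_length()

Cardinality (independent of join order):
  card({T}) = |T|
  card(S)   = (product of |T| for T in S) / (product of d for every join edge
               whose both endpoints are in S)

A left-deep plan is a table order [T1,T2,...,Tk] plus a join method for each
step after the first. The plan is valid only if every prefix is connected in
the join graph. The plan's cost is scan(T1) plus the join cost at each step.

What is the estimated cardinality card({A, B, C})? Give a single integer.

Tables in S: A(300), B(300), C(200)
Edges inside S: C-A(d=25), C-B(d=25)
numerator = 300 * 300 * 200 = 18000000
denominator = 25 * 25 = 625
card(S) = 18000000 / 625 = 28800

28800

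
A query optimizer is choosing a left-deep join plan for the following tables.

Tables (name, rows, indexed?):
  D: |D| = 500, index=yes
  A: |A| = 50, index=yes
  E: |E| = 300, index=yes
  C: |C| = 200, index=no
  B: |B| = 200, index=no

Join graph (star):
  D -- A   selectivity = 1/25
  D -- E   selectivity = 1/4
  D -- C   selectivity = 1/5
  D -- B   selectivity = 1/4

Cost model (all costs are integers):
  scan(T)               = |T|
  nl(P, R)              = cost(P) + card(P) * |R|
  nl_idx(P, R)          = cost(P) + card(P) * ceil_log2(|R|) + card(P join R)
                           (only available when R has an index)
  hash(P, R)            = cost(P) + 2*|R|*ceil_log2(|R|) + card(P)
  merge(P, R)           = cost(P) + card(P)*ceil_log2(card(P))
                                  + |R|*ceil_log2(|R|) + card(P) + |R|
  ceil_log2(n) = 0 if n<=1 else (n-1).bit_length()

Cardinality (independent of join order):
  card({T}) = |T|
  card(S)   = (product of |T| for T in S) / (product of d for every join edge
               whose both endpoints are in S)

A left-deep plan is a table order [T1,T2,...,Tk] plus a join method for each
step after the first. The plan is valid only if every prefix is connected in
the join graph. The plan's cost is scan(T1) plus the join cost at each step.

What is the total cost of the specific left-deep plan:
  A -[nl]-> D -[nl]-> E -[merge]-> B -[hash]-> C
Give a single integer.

5430050

step 1: scan A: cost=50, card=50
step 2: join D via nl
    card(P join D) = 50*500/(25) = 1000
    cost = 50 + 50*500 = 25050
step 3: join E via nl
    card(P join E) = 1000*300/(4) = 75000
    cost = 25050 + 1000*300 = 325050
step 4: join B via merge
    card(P join B) = 75000*200/(4) = 3750000
    cost = 325050 + 75000*17 + 200*8 + 75000 + 200 = 1676850
step 5: join C via hash
    card(P join C) = 3750000*200/(5) = 150000000
    cost = 1676850 + 2*200*8 + 3750000 = 5430050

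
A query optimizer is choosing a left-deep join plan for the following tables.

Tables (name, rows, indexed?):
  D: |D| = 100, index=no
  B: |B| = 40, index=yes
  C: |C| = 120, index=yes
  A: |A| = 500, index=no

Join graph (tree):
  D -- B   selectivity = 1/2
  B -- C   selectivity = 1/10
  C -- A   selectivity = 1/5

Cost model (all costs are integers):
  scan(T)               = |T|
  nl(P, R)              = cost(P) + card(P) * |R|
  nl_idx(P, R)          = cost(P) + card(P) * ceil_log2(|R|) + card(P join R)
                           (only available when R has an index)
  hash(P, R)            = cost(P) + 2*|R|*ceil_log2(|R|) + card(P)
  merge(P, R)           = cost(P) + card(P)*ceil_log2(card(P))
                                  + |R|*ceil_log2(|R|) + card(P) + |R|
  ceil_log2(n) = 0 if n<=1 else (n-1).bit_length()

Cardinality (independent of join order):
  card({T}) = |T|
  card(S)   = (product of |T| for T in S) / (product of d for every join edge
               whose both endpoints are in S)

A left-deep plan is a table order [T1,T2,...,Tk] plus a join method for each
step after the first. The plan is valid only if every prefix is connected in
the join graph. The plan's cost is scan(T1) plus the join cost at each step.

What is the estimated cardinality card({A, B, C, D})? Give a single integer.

2400000

Tables in S: A(500), B(40), C(120), D(100)
Edges inside S: D-B(d=2), B-C(d=10), C-A(d=5)
numerator = 500 * 40 * 120 * 100 = 240000000
denominator = 2 * 10 * 5 = 100
card(S) = 240000000 / 100 = 2400000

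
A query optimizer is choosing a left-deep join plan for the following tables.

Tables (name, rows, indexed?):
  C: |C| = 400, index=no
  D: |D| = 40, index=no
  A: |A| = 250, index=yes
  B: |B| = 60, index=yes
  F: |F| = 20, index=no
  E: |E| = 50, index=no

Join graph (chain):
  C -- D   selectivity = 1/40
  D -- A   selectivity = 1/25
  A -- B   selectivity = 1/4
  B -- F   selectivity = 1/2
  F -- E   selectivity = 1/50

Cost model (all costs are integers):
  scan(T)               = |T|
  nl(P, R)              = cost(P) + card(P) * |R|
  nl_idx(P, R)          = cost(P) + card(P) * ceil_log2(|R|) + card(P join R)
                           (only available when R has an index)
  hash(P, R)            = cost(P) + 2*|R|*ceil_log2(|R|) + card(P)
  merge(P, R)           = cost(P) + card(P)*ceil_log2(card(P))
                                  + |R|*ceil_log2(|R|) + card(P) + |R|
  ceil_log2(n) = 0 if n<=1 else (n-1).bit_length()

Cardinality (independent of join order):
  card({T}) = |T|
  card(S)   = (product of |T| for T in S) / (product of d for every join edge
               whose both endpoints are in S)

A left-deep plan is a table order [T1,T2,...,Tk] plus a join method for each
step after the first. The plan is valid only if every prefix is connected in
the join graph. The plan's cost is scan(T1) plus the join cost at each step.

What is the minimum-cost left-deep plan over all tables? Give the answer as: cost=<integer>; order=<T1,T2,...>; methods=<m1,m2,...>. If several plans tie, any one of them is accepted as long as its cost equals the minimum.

cost=110620; order=E,F,B,A,D,C; methods=hash,merge,hash,hash,hash

Selinger DP (subsets sized 1..n):
  {C}: scan cost=400, card=400
  {D}: scan cost=40, card=40
  {A}: scan cost=250, card=250
  {B}: scan cost=60, card=60
  {F}: scan cost=20, card=20
  {E}: scan cost=50, card=50
  {CD}: card=400; try (D,hash)→1280, (C,merge)→4320, (D,merge)→4680, (C,hash)→7280, (C,nl)→16040, (D,nl)→16400; best=1280 via (D,hash)
  {AD}: card=400; try (A,nl_idx)→760, (D,hash)→980, (A,merge)→2570, (D,merge)→2780, (A,hash)→4080, (A,nl)→10040 …(+1); best=760 via (A,nl_idx)
  {AB}: card=3750; try (B,hash)→1220, (A,merge)→2730, (B,merge)→2920, (A,hash)→4120, (A,nl_idx)→4290, (B,nl_idx)→5500 …(+2); best=1220 via (B,hash)
  {BF}: card=600; try (F,hash)→320, (B,merge)→560, (F,merge)→600, (B,nl_idx)→740, (B,hash)→760, (B,nl)→1220 …(+1); best=320 via (F,hash)
  {EF}: card=20; try (F,hash)→300, (E,merge)→490, (F,merge)→520, (E,hash)→640, (E,nl)→1020, (F,nl)→1050; best=300 via (F,hash)
  {ACD}: card=4000; try (A,hash)→5680, (A,merge)→7530, (C,hash)→8360, (A,nl_idx)→8480, (C,merge)→8760, (A,nl)→101280 …(+1); best=5680 via (A,hash)
  {ABD}: card=6000; try (B,hash)→1880, (B,merge)→5180, (D,hash)→5450, (B,nl_idx)→9160, (B,nl)→24760, (D,merge)→50250 …(+1); best=1880 via (B,hash)
  {ABF}: card=37500; try (A,hash)→4920, (F,hash)→5170, (A,merge)→9170, (A,nl_idx)→42620, (F,merge)→50090, (F,nl)→76220 …(+1); best=4920 via (A,hash)
  {BEF}: card=600; try (B,merge)→840, (B,nl_idx)→1020, (B,hash)→1040, (B,nl)→1500, (E,hash)→1520, (E,merge)→7270 …(+1); best=840 via (B,merge)
  {ABCD}: card=60000; try (B,hash)→10400, (C,hash)→15080, (B,merge)→58100, (B,nl_idx)→89680, (C,merge)→89880, (B,nl)→245680 …(+1); best=10400 via (B,hash)
  {ABDF}: card=60000; try (F,hash)→8080, (D,hash)→42900, (F,merge)→86000, (F,nl)→121880, (D,merge)→642700, (D,nl)→1504920; best=8080 via (F,hash)
  {ABEF}: card=37500; try (A,hash)→5440, (A,merge)→9690, (E,hash)→43020, (A,nl_idx)→43140, (A,nl)→150840, (E,merge)→642770 …(+1); best=5440 via (A,hash)
  {ABCDF}: card=600000; try (F,hash)→70600, (C,hash)→75280, (F,merge)→1030520, (C,merge)→1032080, (F,nl)→1210400, (C,nl)→24008080; best=70600 via (F,hash)
  {ABDEF}: card=60000; try (D,hash)→43420, (E,hash)→68680, (D,merge)→643220, (E,merge)→1028430, (D,nl)→1505440, (E,nl)→3008080; best=43420 via (D,hash)
  {ABCDEF}: card=600000; try (C,hash)→110620, (E,hash)→671200, (C,merge)→1067420, (E,merge)→12670950, (C,nl)→24043420, (E,nl)→30070600; best=110620 via (C,hash)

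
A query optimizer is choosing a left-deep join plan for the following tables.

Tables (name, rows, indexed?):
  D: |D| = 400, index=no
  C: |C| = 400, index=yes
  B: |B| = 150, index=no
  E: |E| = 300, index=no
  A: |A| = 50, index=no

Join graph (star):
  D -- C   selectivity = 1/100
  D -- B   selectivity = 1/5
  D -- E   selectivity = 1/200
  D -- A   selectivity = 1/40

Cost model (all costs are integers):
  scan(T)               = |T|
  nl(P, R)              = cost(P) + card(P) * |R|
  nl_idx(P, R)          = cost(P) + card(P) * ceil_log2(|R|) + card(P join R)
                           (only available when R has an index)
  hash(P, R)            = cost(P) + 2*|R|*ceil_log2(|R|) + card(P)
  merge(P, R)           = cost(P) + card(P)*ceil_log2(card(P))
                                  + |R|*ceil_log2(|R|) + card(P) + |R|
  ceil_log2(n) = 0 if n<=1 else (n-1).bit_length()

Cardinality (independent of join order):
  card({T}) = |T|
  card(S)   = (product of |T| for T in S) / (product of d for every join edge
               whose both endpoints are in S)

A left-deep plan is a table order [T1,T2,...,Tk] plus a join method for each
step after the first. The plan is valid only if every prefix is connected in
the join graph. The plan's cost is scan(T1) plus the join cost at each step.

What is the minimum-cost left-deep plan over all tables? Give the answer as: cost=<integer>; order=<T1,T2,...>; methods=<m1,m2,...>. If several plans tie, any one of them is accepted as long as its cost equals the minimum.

Selinger DP (subsets sized 1..n):
  {D}: scan cost=400, card=400
  {C}: scan cost=400, card=400
  {B}: scan cost=150, card=150
  {E}: scan cost=300, card=300
  {A}: scan cost=50, card=50
  {CD}: card=1600; try (C,nl_idx)→5600, (D,hash)→8000, (C,hash)→8000, (D,merge)→8400, (C,merge)→8400, (D,nl)→160400 …(+1); best=5600 via (C,nl_idx)
  {BD}: card=12000; try (B,hash)→3200, (D,merge)→5500, (B,merge)→5750, (D,hash)→7500, (D,nl)→60150, (B,nl)→60400; best=3200 via (B,hash)
  {DE}: card=600; try (E,hash)→6200, (D,merge)→7300, (E,merge)→7400, (D,hash)→7800, (D,nl)→120300, (E,nl)→120400; best=6200 via (E,hash)
  {AD}: card=500; try (A,hash)→1400, (D,merge)→4400, (A,merge)→4750, (D,hash)→7300, (D,nl)→20050, (A,nl)→20400; best=1400 via (A,hash)
  {BCD}: card=48000; try (B,hash)→9600, (C,hash)→22400, (B,merge)→26150, (C,nl_idx)→159200, (C,merge)→187200, (B,nl)→245600 …(+1); best=9600 via (B,hash)
  {CDE}: card=2400; try (E,hash)→12600, (C,hash)→14000, (C,nl_idx)→14000, (C,merge)→16800, (E,merge)→27800, (C,nl)→246200 …(+1); best=12600 via (E,hash)
  {ACD}: card=2000; try (A,hash)→7800, (C,nl_idx)→7900, (C,hash)→9100, (C,merge)→10400, (A,merge)→25150, (A,nl)→85600 …(+1); best=7800 via (A,hash)
  {BDE}: card=18000; try (B,hash)→9200, (B,merge)→14150, (E,hash)→20600, (B,nl)→96200, (E,merge)→186200, (E,nl)→3603200; best=9200 via (B,hash)
  {ABD}: card=15000; try (B,hash)→4300, (B,merge)→7750, (A,hash)→15800, (B,nl)→76400, (A,merge)→183550, (A,nl)→603200; best=4300 via (B,hash)
  {ADE}: card=750; try (E,hash)→7300, (A,hash)→7400, (E,merge)→9400, (A,merge)→13150, (A,nl)→36200, (E,nl)→151400; best=7300 via (E,hash)
  {BCDE}: card=72000; try (B,hash)→17400, (C,hash)→34400, (B,merge)→45150, (E,hash)→63000, (C,nl_idx)→243200, (C,merge)→301200 …(+4); best=17400 via (B,hash)
  {ABCD}: card=60000; try (B,hash)→12200, (C,hash)→26500, (B,merge)→33150, (A,hash)→58200, (C,nl_idx)→199300, (C,merge)→233300 …(+4); best=12200 via (B,hash)
  {ACDE}: card=3000; try (E,hash)→15200, (C,hash)→15250, (A,hash)→15600, (C,nl_idx)→17050, (C,merge)→19550, (E,merge)→34800 …(+4); best=15200 via (E,hash)
  {ABDE}: card=22500; try (B,hash)→10450, (B,merge)→16900, (E,hash)→24700, (A,hash)→27800, (B,nl)→119800, (E,merge)→232300 …(+3); best=10450 via (B,hash)
  {ABCDE}: card=90000; try (B,hash)→20600, (C,hash)→40150, (B,merge)→55550, (E,hash)→77600, (A,hash)→90000, (C,nl_idx)→302950 …(+7); best=20600 via (B,hash)

cost=20600; order=D,C,A,E,B; methods=nl_idx,hash,hash,hash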